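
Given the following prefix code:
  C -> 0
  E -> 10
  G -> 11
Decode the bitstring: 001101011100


Decoding step by step:
Bits 0 -> C
Bits 0 -> C
Bits 11 -> G
Bits 0 -> C
Bits 10 -> E
Bits 11 -> G
Bits 10 -> E
Bits 0 -> C


Decoded message: CCGCEGEC


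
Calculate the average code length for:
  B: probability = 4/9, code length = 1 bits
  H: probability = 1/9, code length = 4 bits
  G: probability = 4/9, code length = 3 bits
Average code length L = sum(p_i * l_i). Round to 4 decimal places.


Weighted contributions p_i * l_i:
  B: (4/9) * 1 = 4/9
  H: (1/9) * 4 = 4/9
  G: (4/9) * 3 = 12/9
Sum = (4 + 4 + 12)/9 = 20/9

L = 20/9 = 2.2222 bits/symbol


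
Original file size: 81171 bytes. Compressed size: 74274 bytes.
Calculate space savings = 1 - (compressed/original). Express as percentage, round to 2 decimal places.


ratio = compressed/original = 74274/81171 = 0.915031
savings = 1 - ratio = 1 - 0.915031 = 0.084969
as a percentage: 0.084969 * 100 = 8.5%

Space savings = 1 - 74274/81171 = 8.5%


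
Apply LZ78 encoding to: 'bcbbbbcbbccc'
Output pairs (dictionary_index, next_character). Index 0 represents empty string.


LZ78 encoding steps:
Dictionary: {0: ''}
Step 1: w='' (idx 0), next='b' -> output (0, 'b'), add 'b' as idx 1
Step 2: w='' (idx 0), next='c' -> output (0, 'c'), add 'c' as idx 2
Step 3: w='b' (idx 1), next='b' -> output (1, 'b'), add 'bb' as idx 3
Step 4: w='bb' (idx 3), next='c' -> output (3, 'c'), add 'bbc' as idx 4
Step 5: w='bbc' (idx 4), next='c' -> output (4, 'c'), add 'bbcc' as idx 5
Step 6: w='c' (idx 2), end of input -> output (2, '')


Encoded: [(0, 'b'), (0, 'c'), (1, 'b'), (3, 'c'), (4, 'c'), (2, '')]


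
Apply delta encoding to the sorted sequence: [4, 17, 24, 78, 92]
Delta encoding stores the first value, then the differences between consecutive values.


First value: 4
Deltas:
  17 - 4 = 13
  24 - 17 = 7
  78 - 24 = 54
  92 - 78 = 14


Delta encoded: [4, 13, 7, 54, 14]


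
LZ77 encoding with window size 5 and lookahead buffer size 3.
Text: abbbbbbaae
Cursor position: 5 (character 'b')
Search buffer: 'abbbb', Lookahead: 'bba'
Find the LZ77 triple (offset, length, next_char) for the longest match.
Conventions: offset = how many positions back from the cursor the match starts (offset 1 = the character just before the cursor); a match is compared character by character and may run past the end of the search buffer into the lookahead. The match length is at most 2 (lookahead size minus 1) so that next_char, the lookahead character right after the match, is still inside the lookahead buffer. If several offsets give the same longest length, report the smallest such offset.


Try each offset into the search buffer:
  offset=1 (pos 4, char 'b'): match length 2
  offset=2 (pos 3, char 'b'): match length 2
  offset=3 (pos 2, char 'b'): match length 2
  offset=4 (pos 1, char 'b'): match length 2
  offset=5 (pos 0, char 'a'): match length 0
Longest match has length 2, found at offsets 1, 2, 3, 4; take the smallest, offset 1.
next_char = character at position 5 + 2 = 7 -> 'a'

Best match: offset=1, length=2 (matching 'bb' starting at position 4)
LZ77 triple: (1, 2, 'a')


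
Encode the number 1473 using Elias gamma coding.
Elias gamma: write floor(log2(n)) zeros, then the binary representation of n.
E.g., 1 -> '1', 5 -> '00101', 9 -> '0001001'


num_bits = floor(log2(1473)) + 1 = 11
leading_zeros = num_bits - 1 = 10
binary(1473) = 10111000001

Elias gamma(1473) = '0000000000' + '10111000001' = 000000000010111000001 (21 bits)


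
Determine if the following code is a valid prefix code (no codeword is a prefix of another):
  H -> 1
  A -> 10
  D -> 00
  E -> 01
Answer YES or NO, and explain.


Checking each pair (does one codeword prefix another?):
  H='1' vs A='10': prefix -- VIOLATION

NO -- this is NOT a valid prefix code. H (1) is a prefix of A (10).


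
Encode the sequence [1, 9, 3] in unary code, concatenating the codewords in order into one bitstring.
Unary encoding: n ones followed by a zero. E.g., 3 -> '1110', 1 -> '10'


Encode each number as n ones followed by a terminating 0:
  1 -> 10 (2 bits)
  9 -> 1111111110 (10 bits)
  3 -> 1110 (4 bits)
Total length = 2 + 10 + 4 = 16 bits.

Unary([1, 9, 3]) = 1011111111101110 (16 bits)


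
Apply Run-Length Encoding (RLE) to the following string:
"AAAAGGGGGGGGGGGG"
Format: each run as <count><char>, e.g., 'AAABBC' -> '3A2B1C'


Scanning runs left to right:
  i=0: run of 'A' x 4 -> '4A'
  i=4: run of 'G' x 12 -> '12G'

RLE = 4A12G


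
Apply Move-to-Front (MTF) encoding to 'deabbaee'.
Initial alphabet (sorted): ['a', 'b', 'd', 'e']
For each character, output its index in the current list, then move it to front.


MTF encoding:
'd': index 2 in ['a', 'b', 'd', 'e'] -> ['d', 'a', 'b', 'e']
'e': index 3 in ['d', 'a', 'b', 'e'] -> ['e', 'd', 'a', 'b']
'a': index 2 in ['e', 'd', 'a', 'b'] -> ['a', 'e', 'd', 'b']
'b': index 3 in ['a', 'e', 'd', 'b'] -> ['b', 'a', 'e', 'd']
'b': index 0 in ['b', 'a', 'e', 'd'] -> ['b', 'a', 'e', 'd']
'a': index 1 in ['b', 'a', 'e', 'd'] -> ['a', 'b', 'e', 'd']
'e': index 2 in ['a', 'b', 'e', 'd'] -> ['e', 'a', 'b', 'd']
'e': index 0 in ['e', 'a', 'b', 'd'] -> ['e', 'a', 'b', 'd']


Output: [2, 3, 2, 3, 0, 1, 2, 0]


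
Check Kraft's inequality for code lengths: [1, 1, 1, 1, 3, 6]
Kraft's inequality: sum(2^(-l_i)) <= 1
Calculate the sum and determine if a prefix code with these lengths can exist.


Sum = 2^(-1) + 2^(-1) + 2^(-1) + 2^(-1) + 2^(-3) + 2^(-6)
    = 0.5 + 0.5 + 0.5 + 0.5 + 0.125 + 0.015625
    = 137/64 = 2.140625
Since 2.140625 > 1, Kraft's inequality is NOT satisfied.
A prefix code with these lengths CANNOT exist.

Kraft sum = 2.140625. Not satisfied.


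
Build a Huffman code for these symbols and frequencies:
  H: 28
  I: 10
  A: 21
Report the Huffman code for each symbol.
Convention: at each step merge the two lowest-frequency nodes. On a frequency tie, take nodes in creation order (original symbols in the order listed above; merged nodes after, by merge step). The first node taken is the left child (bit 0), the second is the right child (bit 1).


Huffman tree construction:
Step 1: Merge I(10) + A(21) = 31
Step 2: Merge H(28) + (I+A)(31) = 59
Read each symbol's code off the tree from the root (left child = 0, right child = 1).

Codes:
  H: 0 (length 1)
  I: 10 (length 2)
  A: 11 (length 2)
Average code length: 90/59 = 1.5254 bits/symbol


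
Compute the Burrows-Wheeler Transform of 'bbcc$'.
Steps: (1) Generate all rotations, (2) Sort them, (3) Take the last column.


Rotations (sorted):
  0: $bbcc -> last char: c
  1: bbcc$ -> last char: $
  2: bcc$b -> last char: b
  3: c$bbc -> last char: c
  4: cc$bb -> last char: b


BWT = c$bcb


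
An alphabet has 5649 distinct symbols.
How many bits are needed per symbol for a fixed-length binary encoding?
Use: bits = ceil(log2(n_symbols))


log2(5649) = 12.4638
Bracket: 2^12 = 4096 < 5649 <= 2^13 = 8192
So ceil(log2(5649)) = 13

bits = ceil(log2(5649)) = ceil(12.4638) = 13 bits


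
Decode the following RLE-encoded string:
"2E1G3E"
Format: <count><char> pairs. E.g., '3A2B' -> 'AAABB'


Expanding each <count><char> pair:
  2E -> 'EE'
  1G -> 'G'
  3E -> 'EEE'

Decoded = EEGEEE


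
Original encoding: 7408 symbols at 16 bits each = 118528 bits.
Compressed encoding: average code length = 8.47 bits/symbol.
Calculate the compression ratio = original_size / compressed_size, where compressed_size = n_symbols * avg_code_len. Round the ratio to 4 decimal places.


original_size = n_symbols * orig_bits = 7408 * 16 = 118528 bits
compressed_size = n_symbols * avg_code_len = 7408 * 8.47 = 62745.76 bits
ratio = original_size / compressed_size = 118528 / 62745.76 = 1.889

Compression ratio = 1.889


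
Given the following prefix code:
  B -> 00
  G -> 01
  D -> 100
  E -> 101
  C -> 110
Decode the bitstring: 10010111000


Decoding step by step:
Bits 100 -> D
Bits 101 -> E
Bits 110 -> C
Bits 00 -> B


Decoded message: DECB


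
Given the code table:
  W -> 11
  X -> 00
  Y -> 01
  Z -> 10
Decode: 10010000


Decoding:
10 -> Z
01 -> Y
00 -> X
00 -> X


Result: ZYXX


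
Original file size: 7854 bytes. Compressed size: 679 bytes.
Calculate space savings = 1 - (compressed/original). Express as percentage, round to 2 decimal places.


ratio = compressed/original = 679/7854 = 0.086453
savings = 1 - ratio = 1 - 0.086453 = 0.913547
as a percentage: 0.913547 * 100 = 91.35%

Space savings = 1 - 679/7854 = 91.35%


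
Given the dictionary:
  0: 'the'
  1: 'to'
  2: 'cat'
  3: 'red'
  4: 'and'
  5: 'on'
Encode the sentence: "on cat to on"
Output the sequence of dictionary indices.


Look up each word in the dictionary:
  'on' -> 5
  'cat' -> 2
  'to' -> 1
  'on' -> 5

Encoded: [5, 2, 1, 5]


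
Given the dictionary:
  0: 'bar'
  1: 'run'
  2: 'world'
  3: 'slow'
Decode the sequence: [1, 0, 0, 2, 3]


Look up each index in the dictionary:
  1 -> 'run'
  0 -> 'bar'
  0 -> 'bar'
  2 -> 'world'
  3 -> 'slow'

Decoded: "run bar bar world slow"


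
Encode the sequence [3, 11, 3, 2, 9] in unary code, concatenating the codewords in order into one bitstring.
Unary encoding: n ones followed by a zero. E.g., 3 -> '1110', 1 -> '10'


Encode each number as n ones followed by a terminating 0:
  3 -> 1110 (4 bits)
  11 -> 111111111110 (12 bits)
  3 -> 1110 (4 bits)
  2 -> 110 (3 bits)
  9 -> 1111111110 (10 bits)
Total length = 4 + 12 + 4 + 3 + 10 = 33 bits.

Unary([3, 11, 3, 2, 9]) = 111011111111111011101101111111110 (33 bits)


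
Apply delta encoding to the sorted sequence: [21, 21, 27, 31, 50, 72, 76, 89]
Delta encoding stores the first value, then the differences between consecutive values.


First value: 21
Deltas:
  21 - 21 = 0
  27 - 21 = 6
  31 - 27 = 4
  50 - 31 = 19
  72 - 50 = 22
  76 - 72 = 4
  89 - 76 = 13


Delta encoded: [21, 0, 6, 4, 19, 22, 4, 13]


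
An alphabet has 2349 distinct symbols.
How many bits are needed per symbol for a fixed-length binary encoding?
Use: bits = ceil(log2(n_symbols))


log2(2349) = 11.1978
Bracket: 2^11 = 2048 < 2349 <= 2^12 = 4096
So ceil(log2(2349)) = 12

bits = ceil(log2(2349)) = ceil(11.1978) = 12 bits


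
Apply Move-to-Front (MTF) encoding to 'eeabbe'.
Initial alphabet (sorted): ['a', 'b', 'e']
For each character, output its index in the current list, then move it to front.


MTF encoding:
'e': index 2 in ['a', 'b', 'e'] -> ['e', 'a', 'b']
'e': index 0 in ['e', 'a', 'b'] -> ['e', 'a', 'b']
'a': index 1 in ['e', 'a', 'b'] -> ['a', 'e', 'b']
'b': index 2 in ['a', 'e', 'b'] -> ['b', 'a', 'e']
'b': index 0 in ['b', 'a', 'e'] -> ['b', 'a', 'e']
'e': index 2 in ['b', 'a', 'e'] -> ['e', 'b', 'a']


Output: [2, 0, 1, 2, 0, 2]


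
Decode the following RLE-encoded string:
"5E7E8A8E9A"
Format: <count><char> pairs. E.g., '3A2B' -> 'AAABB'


Expanding each <count><char> pair:
  5E -> 'EEEEE'
  7E -> 'EEEEEEE'
  8A -> 'AAAAAAAA'
  8E -> 'EEEEEEEE'
  9A -> 'AAAAAAAAA'

Decoded = EEEEEEEEEEEEAAAAAAAAEEEEEEEEAAAAAAAAA


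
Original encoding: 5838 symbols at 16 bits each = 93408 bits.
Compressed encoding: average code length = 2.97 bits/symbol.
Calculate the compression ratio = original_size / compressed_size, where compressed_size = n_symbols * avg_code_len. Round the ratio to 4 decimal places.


original_size = n_symbols * orig_bits = 5838 * 16 = 93408 bits
compressed_size = n_symbols * avg_code_len = 5838 * 2.97 = 17338.86 bits
ratio = original_size / compressed_size = 93408 / 17338.86 = 5.3872

Compression ratio = 5.3872


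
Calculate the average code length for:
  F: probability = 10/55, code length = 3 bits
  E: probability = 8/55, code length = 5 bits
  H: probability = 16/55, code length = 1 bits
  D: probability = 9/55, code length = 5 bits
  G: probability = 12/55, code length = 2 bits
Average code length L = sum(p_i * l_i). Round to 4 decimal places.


Weighted contributions p_i * l_i:
  F: (10/55) * 3 = 30/55
  E: (8/55) * 5 = 40/55
  H: (16/55) * 1 = 16/55
  D: (9/55) * 5 = 45/55
  G: (12/55) * 2 = 24/55
Sum = (30 + 40 + 16 + 45 + 24)/55 = 155/55

L = 155/55 = 2.8182 bits/symbol


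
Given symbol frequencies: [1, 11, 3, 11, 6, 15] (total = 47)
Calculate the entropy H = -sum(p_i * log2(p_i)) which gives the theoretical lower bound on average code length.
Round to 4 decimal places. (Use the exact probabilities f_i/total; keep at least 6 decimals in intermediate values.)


Per-symbol terms -p_i * log2(p_i) with p_i = f_i/47:
  p = 1/47 = 0.021277: log2(p) = -5.554589, -p*log2(p) = 0.118183
  p = 11/47 = 0.234043: log2(p) = -2.095157, -p*log2(p) = 0.490356
  p = 3/47 = 0.063830: log2(p) = -3.969626, -p*log2(p) = 0.253380
  p = 11/47 = 0.234043: log2(p) = -2.095157, -p*log2(p) = 0.490356
  p = 6/47 = 0.127660: log2(p) = -2.969626, -p*log2(p) = 0.379101
  p = 15/47 = 0.319149: log2(p) = -1.647698, -p*log2(p) = 0.525861
H = 0.118183 + 0.490356 + 0.253380 + 0.490356 + 0.379101 + 0.525861 = 2.257237

H = 2.2572 bits/symbol


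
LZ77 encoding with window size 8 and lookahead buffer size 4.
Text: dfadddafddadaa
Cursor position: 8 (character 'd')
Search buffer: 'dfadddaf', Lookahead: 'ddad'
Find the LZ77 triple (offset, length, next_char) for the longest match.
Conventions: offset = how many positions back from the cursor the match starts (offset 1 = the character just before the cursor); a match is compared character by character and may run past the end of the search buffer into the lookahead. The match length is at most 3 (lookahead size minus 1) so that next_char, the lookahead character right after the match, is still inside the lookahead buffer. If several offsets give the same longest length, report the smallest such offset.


Try each offset into the search buffer:
  offset=1 (pos 7, char 'f'): match length 0
  offset=2 (pos 6, char 'a'): match length 0
  offset=3 (pos 5, char 'd'): match length 1
  offset=4 (pos 4, char 'd'): match length 3
  offset=5 (pos 3, char 'd'): match length 2
  offset=6 (pos 2, char 'a'): match length 0
  offset=7 (pos 1, char 'f'): match length 0
  offset=8 (pos 0, char 'd'): match length 1
Longest match has length 3 at offset 4.
next_char = character at position 8 + 3 = 11 -> 'd'

Best match: offset=4, length=3 (matching 'dda' starting at position 4)
LZ77 triple: (4, 3, 'd')


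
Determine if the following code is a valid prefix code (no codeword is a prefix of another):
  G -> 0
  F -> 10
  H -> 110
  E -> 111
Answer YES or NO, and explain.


Checking each pair (does one codeword prefix another?):
  G='0' vs F='10': no prefix
  G='0' vs H='110': no prefix
  G='0' vs E='111': no prefix
  F='10' vs G='0': no prefix
  F='10' vs H='110': no prefix
  F='10' vs E='111': no prefix
  H='110' vs G='0': no prefix
  H='110' vs F='10': no prefix
  H='110' vs E='111': no prefix
  E='111' vs G='0': no prefix
  E='111' vs F='10': no prefix
  E='111' vs H='110': no prefix
No violation found over all pairs.

YES -- this is a valid prefix code. No codeword is a prefix of any other codeword.


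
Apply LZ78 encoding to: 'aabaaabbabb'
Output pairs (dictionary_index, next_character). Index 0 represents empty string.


LZ78 encoding steps:
Dictionary: {0: ''}
Step 1: w='' (idx 0), next='a' -> output (0, 'a'), add 'a' as idx 1
Step 2: w='a' (idx 1), next='b' -> output (1, 'b'), add 'ab' as idx 2
Step 3: w='a' (idx 1), next='a' -> output (1, 'a'), add 'aa' as idx 3
Step 4: w='ab' (idx 2), next='b' -> output (2, 'b'), add 'abb' as idx 4
Step 5: w='abb' (idx 4), end of input -> output (4, '')


Encoded: [(0, 'a'), (1, 'b'), (1, 'a'), (2, 'b'), (4, '')]


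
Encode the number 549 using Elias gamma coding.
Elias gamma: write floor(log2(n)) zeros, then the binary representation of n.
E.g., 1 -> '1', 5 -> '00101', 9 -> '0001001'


num_bits = floor(log2(549)) + 1 = 10
leading_zeros = num_bits - 1 = 9
binary(549) = 1000100101

Elias gamma(549) = '000000000' + '1000100101' = 0000000001000100101 (19 bits)


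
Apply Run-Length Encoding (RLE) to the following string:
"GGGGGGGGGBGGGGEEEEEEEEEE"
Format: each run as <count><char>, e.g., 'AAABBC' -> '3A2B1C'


Scanning runs left to right:
  i=0: run of 'G' x 9 -> '9G'
  i=9: run of 'B' x 1 -> '1B'
  i=10: run of 'G' x 4 -> '4G'
  i=14: run of 'E' x 10 -> '10E'

RLE = 9G1B4G10E


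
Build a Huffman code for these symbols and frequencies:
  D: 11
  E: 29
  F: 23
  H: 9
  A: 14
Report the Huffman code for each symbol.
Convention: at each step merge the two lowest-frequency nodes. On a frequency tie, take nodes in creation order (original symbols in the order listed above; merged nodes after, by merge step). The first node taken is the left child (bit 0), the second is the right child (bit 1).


Huffman tree construction:
Step 1: Merge H(9) + D(11) = 20
Step 2: Merge A(14) + (H+D)(20) = 34
Step 3: Merge F(23) + E(29) = 52
Step 4: Merge (A+(H+D))(34) + (F+E)(52) = 86
Read each symbol's code off the tree from the root (left child = 0, right child = 1).

Codes:
  D: 011 (length 3)
  E: 11 (length 2)
  F: 10 (length 2)
  H: 010 (length 3)
  A: 00 (length 2)
Average code length: 192/86 = 2.2326 bits/symbol


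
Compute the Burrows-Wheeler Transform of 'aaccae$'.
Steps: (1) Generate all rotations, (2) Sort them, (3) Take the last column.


Rotations (sorted):
  0: $aaccae -> last char: e
  1: aaccae$ -> last char: $
  2: accae$a -> last char: a
  3: ae$aacc -> last char: c
  4: cae$aac -> last char: c
  5: ccae$aa -> last char: a
  6: e$aacca -> last char: a


BWT = e$accaa


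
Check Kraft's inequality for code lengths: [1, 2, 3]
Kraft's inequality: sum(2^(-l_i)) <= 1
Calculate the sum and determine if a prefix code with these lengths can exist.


Sum = 2^(-1) + 2^(-2) + 2^(-3)
    = 0.5 + 0.25 + 0.125
    = 7/8 = 0.875
Since 0.875 <= 1, Kraft's inequality IS satisfied.
A prefix code with these lengths CAN exist.

Kraft sum = 0.875. Satisfied.


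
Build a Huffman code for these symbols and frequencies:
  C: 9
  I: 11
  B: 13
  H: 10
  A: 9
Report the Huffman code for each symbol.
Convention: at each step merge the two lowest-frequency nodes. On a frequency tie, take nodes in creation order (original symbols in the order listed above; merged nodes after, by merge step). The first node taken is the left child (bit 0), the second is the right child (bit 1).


Huffman tree construction:
Step 1: Merge C(9) + A(9) = 18
Step 2: Merge H(10) + I(11) = 21
Step 3: Merge B(13) + (C+A)(18) = 31
Step 4: Merge (H+I)(21) + (B+(C+A))(31) = 52
Read each symbol's code off the tree from the root (left child = 0, right child = 1).

Codes:
  C: 110 (length 3)
  I: 01 (length 2)
  B: 10 (length 2)
  H: 00 (length 2)
  A: 111 (length 3)
Average code length: 122/52 = 2.3462 bits/symbol


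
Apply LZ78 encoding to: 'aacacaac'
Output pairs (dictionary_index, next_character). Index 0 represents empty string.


LZ78 encoding steps:
Dictionary: {0: ''}
Step 1: w='' (idx 0), next='a' -> output (0, 'a'), add 'a' as idx 1
Step 2: w='a' (idx 1), next='c' -> output (1, 'c'), add 'ac' as idx 2
Step 3: w='ac' (idx 2), next='a' -> output (2, 'a'), add 'aca' as idx 3
Step 4: w='ac' (idx 2), end of input -> output (2, '')


Encoded: [(0, 'a'), (1, 'c'), (2, 'a'), (2, '')]


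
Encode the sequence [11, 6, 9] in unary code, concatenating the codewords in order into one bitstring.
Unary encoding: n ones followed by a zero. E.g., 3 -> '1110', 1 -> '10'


Encode each number as n ones followed by a terminating 0:
  11 -> 111111111110 (12 bits)
  6 -> 1111110 (7 bits)
  9 -> 1111111110 (10 bits)
Total length = 12 + 7 + 10 = 29 bits.

Unary([11, 6, 9]) = 11111111111011111101111111110 (29 bits)


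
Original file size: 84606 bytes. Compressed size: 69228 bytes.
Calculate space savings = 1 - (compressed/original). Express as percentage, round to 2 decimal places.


ratio = compressed/original = 69228/84606 = 0.81824
savings = 1 - ratio = 1 - 0.81824 = 0.18176
as a percentage: 0.18176 * 100 = 18.18%

Space savings = 1 - 69228/84606 = 18.18%


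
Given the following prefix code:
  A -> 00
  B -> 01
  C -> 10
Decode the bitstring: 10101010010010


Decoding step by step:
Bits 10 -> C
Bits 10 -> C
Bits 10 -> C
Bits 10 -> C
Bits 01 -> B
Bits 00 -> A
Bits 10 -> C


Decoded message: CCCCBAC


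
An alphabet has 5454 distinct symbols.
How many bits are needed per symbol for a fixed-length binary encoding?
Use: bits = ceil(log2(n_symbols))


log2(5454) = 12.4131
Bracket: 2^12 = 4096 < 5454 <= 2^13 = 8192
So ceil(log2(5454)) = 13

bits = ceil(log2(5454)) = ceil(12.4131) = 13 bits


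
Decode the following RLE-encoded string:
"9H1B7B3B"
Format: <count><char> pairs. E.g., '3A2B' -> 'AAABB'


Expanding each <count><char> pair:
  9H -> 'HHHHHHHHH'
  1B -> 'B'
  7B -> 'BBBBBBB'
  3B -> 'BBB'

Decoded = HHHHHHHHHBBBBBBBBBBB


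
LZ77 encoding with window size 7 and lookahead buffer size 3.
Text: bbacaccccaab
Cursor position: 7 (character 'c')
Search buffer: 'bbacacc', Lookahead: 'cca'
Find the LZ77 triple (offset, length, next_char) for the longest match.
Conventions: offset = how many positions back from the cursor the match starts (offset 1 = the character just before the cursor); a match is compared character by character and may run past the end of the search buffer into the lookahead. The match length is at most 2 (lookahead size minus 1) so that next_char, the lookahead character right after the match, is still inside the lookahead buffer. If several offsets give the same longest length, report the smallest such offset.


Try each offset into the search buffer:
  offset=1 (pos 6, char 'c'): match length 2
  offset=2 (pos 5, char 'c'): match length 2
  offset=3 (pos 4, char 'a'): match length 0
  offset=4 (pos 3, char 'c'): match length 1
  offset=5 (pos 2, char 'a'): match length 0
  offset=6 (pos 1, char 'b'): match length 0
  offset=7 (pos 0, char 'b'): match length 0
Longest match has length 2, found at offsets 1, 2; take the smallest, offset 1.
next_char = character at position 7 + 2 = 9 -> 'a'

Best match: offset=1, length=2 (matching 'cc' starting at position 6)
LZ77 triple: (1, 2, 'a')


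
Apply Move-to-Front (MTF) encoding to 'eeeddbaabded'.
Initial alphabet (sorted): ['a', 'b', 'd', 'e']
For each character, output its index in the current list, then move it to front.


MTF encoding:
'e': index 3 in ['a', 'b', 'd', 'e'] -> ['e', 'a', 'b', 'd']
'e': index 0 in ['e', 'a', 'b', 'd'] -> ['e', 'a', 'b', 'd']
'e': index 0 in ['e', 'a', 'b', 'd'] -> ['e', 'a', 'b', 'd']
'd': index 3 in ['e', 'a', 'b', 'd'] -> ['d', 'e', 'a', 'b']
'd': index 0 in ['d', 'e', 'a', 'b'] -> ['d', 'e', 'a', 'b']
'b': index 3 in ['d', 'e', 'a', 'b'] -> ['b', 'd', 'e', 'a']
'a': index 3 in ['b', 'd', 'e', 'a'] -> ['a', 'b', 'd', 'e']
'a': index 0 in ['a', 'b', 'd', 'e'] -> ['a', 'b', 'd', 'e']
'b': index 1 in ['a', 'b', 'd', 'e'] -> ['b', 'a', 'd', 'e']
'd': index 2 in ['b', 'a', 'd', 'e'] -> ['d', 'b', 'a', 'e']
'e': index 3 in ['d', 'b', 'a', 'e'] -> ['e', 'd', 'b', 'a']
'd': index 1 in ['e', 'd', 'b', 'a'] -> ['d', 'e', 'b', 'a']


Output: [3, 0, 0, 3, 0, 3, 3, 0, 1, 2, 3, 1]


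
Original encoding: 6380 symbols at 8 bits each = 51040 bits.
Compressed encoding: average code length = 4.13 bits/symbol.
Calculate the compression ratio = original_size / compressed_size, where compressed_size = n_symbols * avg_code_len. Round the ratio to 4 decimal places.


original_size = n_symbols * orig_bits = 6380 * 8 = 51040 bits
compressed_size = n_symbols * avg_code_len = 6380 * 4.13 = 26349.4 bits
ratio = original_size / compressed_size = 51040 / 26349.4 = 1.937

Compression ratio = 1.937


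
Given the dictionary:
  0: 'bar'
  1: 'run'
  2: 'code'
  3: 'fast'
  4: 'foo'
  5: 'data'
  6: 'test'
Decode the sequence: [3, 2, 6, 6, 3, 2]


Look up each index in the dictionary:
  3 -> 'fast'
  2 -> 'code'
  6 -> 'test'
  6 -> 'test'
  3 -> 'fast'
  2 -> 'code'

Decoded: "fast code test test fast code"


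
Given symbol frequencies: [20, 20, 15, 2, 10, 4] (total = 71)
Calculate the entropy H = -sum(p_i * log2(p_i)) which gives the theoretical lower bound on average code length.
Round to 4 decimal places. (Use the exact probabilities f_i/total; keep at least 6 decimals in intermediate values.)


Per-symbol terms -p_i * log2(p_i) with p_i = f_i/71:
  p = 20/71 = 0.281690: log2(p) = -1.827819, -p*log2(p) = 0.514879
  p = 20/71 = 0.281690: log2(p) = -1.827819, -p*log2(p) = 0.514879
  p = 15/71 = 0.211268: log2(p) = -2.242857, -p*log2(p) = 0.473843
  p = 2/71 = 0.028169: log2(p) = -5.149747, -p*log2(p) = 0.145063
  p = 10/71 = 0.140845: log2(p) = -2.827819, -p*log2(p) = 0.398284
  p = 4/71 = 0.056338: log2(p) = -4.149747, -p*log2(p) = 0.233789
H = 0.514879 + 0.514879 + 0.473843 + 0.145063 + 0.398284 + 0.233789 = 2.280737

H = 2.2807 bits/symbol


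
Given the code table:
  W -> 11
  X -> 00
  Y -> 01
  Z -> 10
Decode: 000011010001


Decoding:
00 -> X
00 -> X
11 -> W
01 -> Y
00 -> X
01 -> Y


Result: XXWYXY


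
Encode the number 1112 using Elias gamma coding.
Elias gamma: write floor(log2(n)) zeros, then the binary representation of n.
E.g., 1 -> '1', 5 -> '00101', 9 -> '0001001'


num_bits = floor(log2(1112)) + 1 = 11
leading_zeros = num_bits - 1 = 10
binary(1112) = 10001011000

Elias gamma(1112) = '0000000000' + '10001011000' = 000000000010001011000 (21 bits)


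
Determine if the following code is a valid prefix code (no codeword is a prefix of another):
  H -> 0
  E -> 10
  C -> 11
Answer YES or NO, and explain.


Checking each pair (does one codeword prefix another?):
  H='0' vs E='10': no prefix
  H='0' vs C='11': no prefix
  E='10' vs H='0': no prefix
  E='10' vs C='11': no prefix
  C='11' vs H='0': no prefix
  C='11' vs E='10': no prefix
No violation found over all pairs.

YES -- this is a valid prefix code. No codeword is a prefix of any other codeword.


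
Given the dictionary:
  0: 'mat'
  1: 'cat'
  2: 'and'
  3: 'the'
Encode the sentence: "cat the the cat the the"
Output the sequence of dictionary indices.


Look up each word in the dictionary:
  'cat' -> 1
  'the' -> 3
  'the' -> 3
  'cat' -> 1
  'the' -> 3
  'the' -> 3

Encoded: [1, 3, 3, 1, 3, 3]


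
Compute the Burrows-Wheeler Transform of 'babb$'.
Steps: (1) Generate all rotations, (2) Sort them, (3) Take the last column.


Rotations (sorted):
  0: $babb -> last char: b
  1: abb$b -> last char: b
  2: b$bab -> last char: b
  3: babb$ -> last char: $
  4: bb$ba -> last char: a


BWT = bbb$a


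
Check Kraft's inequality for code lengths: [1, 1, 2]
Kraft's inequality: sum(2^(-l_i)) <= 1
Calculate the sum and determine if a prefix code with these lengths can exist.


Sum = 2^(-1) + 2^(-1) + 2^(-2)
    = 0.5 + 0.5 + 0.25
    = 5/4 = 1.25
Since 1.25 > 1, Kraft's inequality is NOT satisfied.
A prefix code with these lengths CANNOT exist.

Kraft sum = 1.25. Not satisfied.


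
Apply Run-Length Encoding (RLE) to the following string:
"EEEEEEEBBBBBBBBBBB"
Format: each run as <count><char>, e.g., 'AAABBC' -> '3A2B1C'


Scanning runs left to right:
  i=0: run of 'E' x 7 -> '7E'
  i=7: run of 'B' x 11 -> '11B'

RLE = 7E11B


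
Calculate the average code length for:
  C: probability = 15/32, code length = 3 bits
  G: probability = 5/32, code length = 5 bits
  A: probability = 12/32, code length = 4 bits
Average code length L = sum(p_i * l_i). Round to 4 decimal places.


Weighted contributions p_i * l_i:
  C: (15/32) * 3 = 45/32
  G: (5/32) * 5 = 25/32
  A: (12/32) * 4 = 48/32
Sum = (45 + 25 + 48)/32 = 118/32

L = 118/32 = 3.6875 bits/symbol


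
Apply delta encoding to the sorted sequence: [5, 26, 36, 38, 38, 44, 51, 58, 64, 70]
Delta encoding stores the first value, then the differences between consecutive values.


First value: 5
Deltas:
  26 - 5 = 21
  36 - 26 = 10
  38 - 36 = 2
  38 - 38 = 0
  44 - 38 = 6
  51 - 44 = 7
  58 - 51 = 7
  64 - 58 = 6
  70 - 64 = 6


Delta encoded: [5, 21, 10, 2, 0, 6, 7, 7, 6, 6]


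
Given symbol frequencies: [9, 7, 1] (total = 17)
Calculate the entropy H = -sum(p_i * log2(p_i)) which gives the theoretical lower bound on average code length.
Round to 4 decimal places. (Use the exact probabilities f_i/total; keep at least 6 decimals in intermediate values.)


Per-symbol terms -p_i * log2(p_i) with p_i = f_i/17:
  p = 9/17 = 0.529412: log2(p) = -0.917538, -p*log2(p) = 0.485755
  p = 7/17 = 0.411765: log2(p) = -1.280108, -p*log2(p) = 0.527103
  p = 1/17 = 0.058824: log2(p) = -4.087463, -p*log2(p) = 0.240439
H = 0.485755 + 0.527103 + 0.240439 = 1.253297

H = 1.2533 bits/symbol


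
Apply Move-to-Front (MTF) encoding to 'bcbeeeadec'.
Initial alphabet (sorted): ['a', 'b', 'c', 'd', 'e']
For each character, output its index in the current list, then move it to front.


MTF encoding:
'b': index 1 in ['a', 'b', 'c', 'd', 'e'] -> ['b', 'a', 'c', 'd', 'e']
'c': index 2 in ['b', 'a', 'c', 'd', 'e'] -> ['c', 'b', 'a', 'd', 'e']
'b': index 1 in ['c', 'b', 'a', 'd', 'e'] -> ['b', 'c', 'a', 'd', 'e']
'e': index 4 in ['b', 'c', 'a', 'd', 'e'] -> ['e', 'b', 'c', 'a', 'd']
'e': index 0 in ['e', 'b', 'c', 'a', 'd'] -> ['e', 'b', 'c', 'a', 'd']
'e': index 0 in ['e', 'b', 'c', 'a', 'd'] -> ['e', 'b', 'c', 'a', 'd']
'a': index 3 in ['e', 'b', 'c', 'a', 'd'] -> ['a', 'e', 'b', 'c', 'd']
'd': index 4 in ['a', 'e', 'b', 'c', 'd'] -> ['d', 'a', 'e', 'b', 'c']
'e': index 2 in ['d', 'a', 'e', 'b', 'c'] -> ['e', 'd', 'a', 'b', 'c']
'c': index 4 in ['e', 'd', 'a', 'b', 'c'] -> ['c', 'e', 'd', 'a', 'b']


Output: [1, 2, 1, 4, 0, 0, 3, 4, 2, 4]


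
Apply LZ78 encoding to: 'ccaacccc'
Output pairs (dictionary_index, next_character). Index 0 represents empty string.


LZ78 encoding steps:
Dictionary: {0: ''}
Step 1: w='' (idx 0), next='c' -> output (0, 'c'), add 'c' as idx 1
Step 2: w='c' (idx 1), next='a' -> output (1, 'a'), add 'ca' as idx 2
Step 3: w='' (idx 0), next='a' -> output (0, 'a'), add 'a' as idx 3
Step 4: w='c' (idx 1), next='c' -> output (1, 'c'), add 'cc' as idx 4
Step 5: w='cc' (idx 4), end of input -> output (4, '')


Encoded: [(0, 'c'), (1, 'a'), (0, 'a'), (1, 'c'), (4, '')]


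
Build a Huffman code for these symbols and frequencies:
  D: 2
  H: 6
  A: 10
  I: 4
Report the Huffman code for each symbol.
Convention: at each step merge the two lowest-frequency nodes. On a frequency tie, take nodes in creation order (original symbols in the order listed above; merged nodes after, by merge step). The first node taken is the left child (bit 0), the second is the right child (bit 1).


Huffman tree construction:
Step 1: Merge D(2) + I(4) = 6
Step 2: Merge H(6) + (D+I)(6) = 12
Step 3: Merge A(10) + (H+(D+I))(12) = 22
Read each symbol's code off the tree from the root (left child = 0, right child = 1).

Codes:
  D: 110 (length 3)
  H: 10 (length 2)
  A: 0 (length 1)
  I: 111 (length 3)
Average code length: 40/22 = 1.8182 bits/symbol


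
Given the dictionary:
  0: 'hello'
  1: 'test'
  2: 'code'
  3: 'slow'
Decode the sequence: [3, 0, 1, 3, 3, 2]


Look up each index in the dictionary:
  3 -> 'slow'
  0 -> 'hello'
  1 -> 'test'
  3 -> 'slow'
  3 -> 'slow'
  2 -> 'code'

Decoded: "slow hello test slow slow code"


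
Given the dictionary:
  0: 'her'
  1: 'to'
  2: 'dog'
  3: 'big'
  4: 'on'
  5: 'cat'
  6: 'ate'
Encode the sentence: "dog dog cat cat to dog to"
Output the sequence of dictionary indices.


Look up each word in the dictionary:
  'dog' -> 2
  'dog' -> 2
  'cat' -> 5
  'cat' -> 5
  'to' -> 1
  'dog' -> 2
  'to' -> 1

Encoded: [2, 2, 5, 5, 1, 2, 1]


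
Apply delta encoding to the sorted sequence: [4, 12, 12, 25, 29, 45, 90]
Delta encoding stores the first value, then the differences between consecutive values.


First value: 4
Deltas:
  12 - 4 = 8
  12 - 12 = 0
  25 - 12 = 13
  29 - 25 = 4
  45 - 29 = 16
  90 - 45 = 45


Delta encoded: [4, 8, 0, 13, 4, 16, 45]


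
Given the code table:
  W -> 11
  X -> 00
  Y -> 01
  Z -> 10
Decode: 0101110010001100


Decoding:
01 -> Y
01 -> Y
11 -> W
00 -> X
10 -> Z
00 -> X
11 -> W
00 -> X


Result: YYWXZXWX


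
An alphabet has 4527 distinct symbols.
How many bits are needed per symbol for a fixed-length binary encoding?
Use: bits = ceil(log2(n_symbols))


log2(4527) = 12.1443
Bracket: 2^12 = 4096 < 4527 <= 2^13 = 8192
So ceil(log2(4527)) = 13

bits = ceil(log2(4527)) = ceil(12.1443) = 13 bits


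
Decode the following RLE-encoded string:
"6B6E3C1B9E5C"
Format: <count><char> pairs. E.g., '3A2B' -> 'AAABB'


Expanding each <count><char> pair:
  6B -> 'BBBBBB'
  6E -> 'EEEEEE'
  3C -> 'CCC'
  1B -> 'B'
  9E -> 'EEEEEEEEE'
  5C -> 'CCCCC'

Decoded = BBBBBBEEEEEECCCBEEEEEEEEECCCCC


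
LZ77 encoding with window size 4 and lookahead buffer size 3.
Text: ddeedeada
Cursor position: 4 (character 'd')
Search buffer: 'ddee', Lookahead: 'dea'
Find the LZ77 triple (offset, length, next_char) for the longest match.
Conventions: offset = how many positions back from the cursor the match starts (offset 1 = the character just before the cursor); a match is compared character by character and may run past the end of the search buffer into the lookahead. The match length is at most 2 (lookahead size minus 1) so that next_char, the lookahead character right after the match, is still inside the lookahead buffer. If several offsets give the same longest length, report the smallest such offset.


Try each offset into the search buffer:
  offset=1 (pos 3, char 'e'): match length 0
  offset=2 (pos 2, char 'e'): match length 0
  offset=3 (pos 1, char 'd'): match length 2
  offset=4 (pos 0, char 'd'): match length 1
Longest match has length 2 at offset 3.
next_char = character at position 4 + 2 = 6 -> 'a'

Best match: offset=3, length=2 (matching 'de' starting at position 1)
LZ77 triple: (3, 2, 'a')


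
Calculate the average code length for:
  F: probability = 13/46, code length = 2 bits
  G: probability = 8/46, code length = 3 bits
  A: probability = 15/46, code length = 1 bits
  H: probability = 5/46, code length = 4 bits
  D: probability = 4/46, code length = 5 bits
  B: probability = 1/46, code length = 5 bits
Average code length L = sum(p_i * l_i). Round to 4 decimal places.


Weighted contributions p_i * l_i:
  F: (13/46) * 2 = 26/46
  G: (8/46) * 3 = 24/46
  A: (15/46) * 1 = 15/46
  H: (5/46) * 4 = 20/46
  D: (4/46) * 5 = 20/46
  B: (1/46) * 5 = 5/46
Sum = (26 + 24 + 15 + 20 + 20 + 5)/46 = 110/46

L = 110/46 = 2.3913 bits/symbol


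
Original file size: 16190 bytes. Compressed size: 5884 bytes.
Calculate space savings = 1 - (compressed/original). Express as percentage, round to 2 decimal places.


ratio = compressed/original = 5884/16190 = 0.363434
savings = 1 - ratio = 1 - 0.363434 = 0.636566
as a percentage: 0.636566 * 100 = 63.66%

Space savings = 1 - 5884/16190 = 63.66%


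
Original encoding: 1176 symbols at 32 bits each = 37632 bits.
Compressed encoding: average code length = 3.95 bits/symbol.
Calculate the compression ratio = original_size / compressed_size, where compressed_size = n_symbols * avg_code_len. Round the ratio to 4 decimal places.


original_size = n_symbols * orig_bits = 1176 * 32 = 37632 bits
compressed_size = n_symbols * avg_code_len = 1176 * 3.95 = 4645.2 bits
ratio = original_size / compressed_size = 37632 / 4645.2 = 8.1013

Compression ratio = 8.1013


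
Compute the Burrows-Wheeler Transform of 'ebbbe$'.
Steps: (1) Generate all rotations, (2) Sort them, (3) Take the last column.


Rotations (sorted):
  0: $ebbbe -> last char: e
  1: bbbe$e -> last char: e
  2: bbe$eb -> last char: b
  3: be$ebb -> last char: b
  4: e$ebbb -> last char: b
  5: ebbbe$ -> last char: $


BWT = eebbb$


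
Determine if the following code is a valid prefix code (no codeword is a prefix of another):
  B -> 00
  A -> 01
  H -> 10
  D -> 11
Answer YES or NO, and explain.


Checking each pair (does one codeword prefix another?):
  B='00' vs A='01': no prefix
  B='00' vs H='10': no prefix
  B='00' vs D='11': no prefix
  A='01' vs B='00': no prefix
  A='01' vs H='10': no prefix
  A='01' vs D='11': no prefix
  H='10' vs B='00': no prefix
  H='10' vs A='01': no prefix
  H='10' vs D='11': no prefix
  D='11' vs B='00': no prefix
  D='11' vs A='01': no prefix
  D='11' vs H='10': no prefix
No violation found over all pairs.

YES -- this is a valid prefix code. No codeword is a prefix of any other codeword.


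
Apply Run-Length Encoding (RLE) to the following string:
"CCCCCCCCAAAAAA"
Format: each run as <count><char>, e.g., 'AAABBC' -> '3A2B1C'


Scanning runs left to right:
  i=0: run of 'C' x 8 -> '8C'
  i=8: run of 'A' x 6 -> '6A'

RLE = 8C6A


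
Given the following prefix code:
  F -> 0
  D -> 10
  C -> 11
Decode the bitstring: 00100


Decoding step by step:
Bits 0 -> F
Bits 0 -> F
Bits 10 -> D
Bits 0 -> F


Decoded message: FFDF


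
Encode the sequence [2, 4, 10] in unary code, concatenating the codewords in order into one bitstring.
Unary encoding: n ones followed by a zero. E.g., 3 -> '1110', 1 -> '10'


Encode each number as n ones followed by a terminating 0:
  2 -> 110 (3 bits)
  4 -> 11110 (5 bits)
  10 -> 11111111110 (11 bits)
Total length = 3 + 5 + 11 = 19 bits.

Unary([2, 4, 10]) = 1101111011111111110 (19 bits)


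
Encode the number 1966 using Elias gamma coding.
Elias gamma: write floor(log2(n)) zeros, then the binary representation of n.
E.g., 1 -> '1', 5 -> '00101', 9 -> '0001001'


num_bits = floor(log2(1966)) + 1 = 11
leading_zeros = num_bits - 1 = 10
binary(1966) = 11110101110

Elias gamma(1966) = '0000000000' + '11110101110' = 000000000011110101110 (21 bits)


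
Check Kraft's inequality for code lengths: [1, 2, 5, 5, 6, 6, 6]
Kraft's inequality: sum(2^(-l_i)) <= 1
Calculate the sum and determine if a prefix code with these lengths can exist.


Sum = 2^(-1) + 2^(-2) + 2^(-5) + 2^(-5) + 2^(-6) + 2^(-6) + 2^(-6)
    = 0.5 + 0.25 + 0.03125 + 0.03125 + 0.015625 + 0.015625 + 0.015625
    = 55/64 = 0.859375
Since 0.859375 <= 1, Kraft's inequality IS satisfied.
A prefix code with these lengths CAN exist.

Kraft sum = 0.859375. Satisfied.


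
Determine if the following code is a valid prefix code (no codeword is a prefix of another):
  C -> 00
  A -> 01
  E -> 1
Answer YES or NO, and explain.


Checking each pair (does one codeword prefix another?):
  C='00' vs A='01': no prefix
  C='00' vs E='1': no prefix
  A='01' vs C='00': no prefix
  A='01' vs E='1': no prefix
  E='1' vs C='00': no prefix
  E='1' vs A='01': no prefix
No violation found over all pairs.

YES -- this is a valid prefix code. No codeword is a prefix of any other codeword.


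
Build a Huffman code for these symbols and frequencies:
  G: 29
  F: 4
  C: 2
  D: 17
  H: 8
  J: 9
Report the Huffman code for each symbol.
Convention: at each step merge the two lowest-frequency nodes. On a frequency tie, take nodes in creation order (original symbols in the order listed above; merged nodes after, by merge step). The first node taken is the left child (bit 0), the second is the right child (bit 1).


Huffman tree construction:
Step 1: Merge C(2) + F(4) = 6
Step 2: Merge (C+F)(6) + H(8) = 14
Step 3: Merge J(9) + ((C+F)+H)(14) = 23
Step 4: Merge D(17) + (J+((C+F)+H))(23) = 40
Step 5: Merge G(29) + (D+(J+((C+F)+H)))(40) = 69
Read each symbol's code off the tree from the root (left child = 0, right child = 1).

Codes:
  G: 0 (length 1)
  F: 11101 (length 5)
  C: 11100 (length 5)
  D: 10 (length 2)
  H: 1111 (length 4)
  J: 110 (length 3)
Average code length: 152/69 = 2.2029 bits/symbol


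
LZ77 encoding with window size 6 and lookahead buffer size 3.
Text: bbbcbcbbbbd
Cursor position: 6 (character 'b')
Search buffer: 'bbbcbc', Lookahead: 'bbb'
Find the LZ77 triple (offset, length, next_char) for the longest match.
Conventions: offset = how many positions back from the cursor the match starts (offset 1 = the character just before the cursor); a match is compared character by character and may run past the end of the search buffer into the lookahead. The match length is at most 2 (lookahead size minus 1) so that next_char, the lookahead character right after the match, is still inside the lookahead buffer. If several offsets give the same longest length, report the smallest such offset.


Try each offset into the search buffer:
  offset=1 (pos 5, char 'c'): match length 0
  offset=2 (pos 4, char 'b'): match length 1
  offset=3 (pos 3, char 'c'): match length 0
  offset=4 (pos 2, char 'b'): match length 1
  offset=5 (pos 1, char 'b'): match length 2
  offset=6 (pos 0, char 'b'): match length 2
Longest match has length 2, found at offsets 5, 6; take the smallest, offset 5.
next_char = character at position 6 + 2 = 8 -> 'b'

Best match: offset=5, length=2 (matching 'bb' starting at position 1)
LZ77 triple: (5, 2, 'b')
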